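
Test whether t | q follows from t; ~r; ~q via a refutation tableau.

Initial set: {t; ~r; ~q; ~(t | q)}.
~(t | q): α-rule — add ~t, ~q.
× closes — contains both t and ~t.
All 1 branch closes.
Every branch closed, so the premises entail the conclusion.

Yes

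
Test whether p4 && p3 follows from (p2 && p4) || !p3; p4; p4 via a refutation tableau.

No

Initial set: {((p2 && p4) || !p3); p4; p4; !(p4 && p3)}.
((p2 && p4) || !p3): β-rule — branch into (p2 && p4)  //  !p3.
  branch 1 (add (p2 && p4)):
    (p2 && p4): α-rule — add p2, p4.
    !(p4 && p3): β-rule — branch into !p4  //  !p3.
      branch 1.1 (add !p4):
        × closes — contains both p4 and !p4.
      branch 1.2 (add !p3):
        ○ open, literals {p2=T, p3=F, p4=T}.
  branch 2 (add !p3):
    !(p4 && p3): β-rule — branch into !p4  //  !p3.
      branch 2.1 (add !p4):
        × closes — contains both p4 and !p4.
      branch 2.2 (add !p3):
        ○ open, literals {p3=F, p4=T}.
2 branches closed, 2 open.
An open branch gives a countermodel: p2=T, p3=F, p4=T (unmentioned atoms arbitrary); the premises hold there but the conclusion fails.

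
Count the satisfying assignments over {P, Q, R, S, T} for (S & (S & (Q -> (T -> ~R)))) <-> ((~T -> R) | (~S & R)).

14

Initial set: {((S & (S & (Q -> (T -> ~R)))) <-> ((~T -> R) | (~S & R)))}.
((S & (S & (Q -> (T -> ~R)))) <-> ((~T -> R) | (~S & R))): β-rule — branch into (S & (S & (Q -> (T -> ~R)))), ((~T -> R) | (~S & R))  //  ~(S & (S & (Q -> (T -> ~R)))), ~((~T -> R) | (~S & R)).
  branch 1 (add (S & (S & (Q -> (T -> ~R)))), ((~T -> R) | (~S & R))):
    (S & (S & (Q -> (T -> ~R)))): α-rule — add S, (S & (Q -> (T -> ~R))).
    (S & (Q -> (T -> ~R))): α-rule — add S, (Q -> (T -> ~R)).
    ((~T -> R) | (~S & R)): β-rule — branch into (~T -> R)  //  (~S & R).
      branch 1.1 (add (~T -> R)):
        (Q -> (T -> ~R)): β-rule — branch into ~Q  //  (T -> ~R).
          branch 1.1.1 (add ~Q):
            (~T -> R): β-rule — branch into ~~T  //  R.
              branch 1.1.1.1 (add ~~T):
                ○ open, literals {Q=0, S=1, T=1}.
              branch 1.1.1.2 (add R):
                ○ open, literals {Q=0, R=1, S=1}.
          branch 1.1.2 (add (T -> ~R)):
            (~T -> R): β-rule — branch into ~~T  //  R.
              branch 1.1.2.1 (add ~~T):
                (T -> ~R): β-rule — branch into ~T  //  ~R.
                  branch 1.1.2.1.1 (add ~T):
                    × closes — contains both T and ~T.
                  branch 1.1.2.1.2 (add ~R):
                    ○ open, literals {R=0, S=1, T=1}.
              branch 1.1.2.2 (add R):
                (T -> ~R): β-rule — branch into ~T  //  ~R.
                  branch 1.1.2.2.1 (add ~T):
                    ○ open, literals {R=1, S=1, T=0}.
                  branch 1.1.2.2.2 (add ~R):
                    × closes — contains both R and ~R.
      branch 1.2 (add (~S & R)):
        (~S & R): α-rule — add ~S, R.
        × closes — contains both S and ~S.
  branch 2 (add ~(S & (S & (Q -> (T -> ~R)))), ~((~T -> R) | (~S & R))):
    ~((~T -> R) | (~S & R)): α-rule — add ~(~T -> R), ~(~S & R).
    ~(~T -> R): α-rule — add ~T, ~R.
    ~(S & (S & (Q -> (T -> ~R)))): β-rule — branch into ~S  //  ~(S & (Q -> (T -> ~R))).
      branch 2.1 (add ~S):
        ~(~S & R): β-rule — branch into ~~S  //  ~R.
          branch 2.1.1 (add ~~S):
            × closes — contains both S and ~S.
          branch 2.1.2 (add ~R):
            ○ open, literals {R=0, S=0, T=0}.
      branch 2.2 (add ~(S & (Q -> (T -> ~R)))):
        ~(~S & R): β-rule — branch into ~~S  //  ~R.
          branch 2.2.1 (add ~~S):
            ~(S & (Q -> (T -> ~R))): β-rule — branch into ~S  //  ~(Q -> (T -> ~R)).
              branch 2.2.1.1 (add ~S):
                × closes — contains both S and ~S.
              branch 2.2.1.2 (add ~(Q -> (T -> ~R))):
                ~(Q -> (T -> ~R)): α-rule — add Q, ~(T -> ~R).
                ~(T -> ~R): α-rule — add T, ~~R.
                × closes — contains both T and ~T.
          branch 2.2.2 (add ~R):
            ~(S & (Q -> (T -> ~R))): β-rule — branch into ~S  //  ~(Q -> (T -> ~R)).
              branch 2.2.2.1 (add ~S):
                ○ open, literals {R=0, S=0, T=0}.
              branch 2.2.2.2 (add ~(Q -> (T -> ~R))):
                ~(Q -> (T -> ~R)): α-rule — add Q, ~(T -> ~R).
                ~(T -> ~R): α-rule — add T, ~~R.
                × closes — contains both T and ~T.
7 branches closed, 6 open.
Each open branch fixes some atoms; the unmentioned ones are free. Counting distinct full assignments: branch {Q=0, S=1, T=1} (P, R) contributes 4 new; branch {Q=0, R=1, S=1} (P, T) contributes 2 new; branch {R=0, S=1, T=1} (P, Q) contributes 2 new; branch {R=1, S=1, T=0} (P, Q) contributes 2 new; branch {R=0, S=0, T=0} (P, Q) contributes 4 new; branch {R=0, S=0, T=0} (P, Q) contributes 0 new. Total: 14.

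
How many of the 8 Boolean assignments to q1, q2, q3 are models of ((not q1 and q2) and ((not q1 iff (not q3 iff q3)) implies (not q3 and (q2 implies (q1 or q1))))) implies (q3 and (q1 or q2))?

7

Initial set: {(((not q1 and q2) and ((not q1 iff (not q3 iff q3)) implies (not q3 and (q2 implies (q1 or q1))))) implies (q3 and (q1 or q2)))}.
(((not q1 and q2) and ((not q1 iff (not q3 iff q3)) implies (not q3 and (q2 implies (q1 or q1))))) implies (q3 and (q1 or q2))): β-rule — branch into not ((not q1 and q2) and ((not q1 iff (not q3 iff q3)) implies (not q3 and (q2 implies (q1 or q1)))))  //  (q3 and (q1 or q2)).
  branch 1 (add not ((not q1 and q2) and ((not q1 iff (not q3 iff q3)) implies (not q3 and (q2 implies (q1 or q1)))))):
    not ((not q1 and q2) and ((not q1 iff (not q3 iff q3)) implies (not q3 and (q2 implies (q1 or q1))))): β-rule — branch into not (not q1 and q2)  //  not ((not q1 iff (not q3 iff q3)) implies (not q3 and (q2 implies (q1 or q1)))).
      branch 1.1 (add not (not q1 and q2)):
        not (not q1 and q2): β-rule — branch into not not q1  //  not q2.
          branch 1.1.1 (add not not q1):
            ○ open, literals {q1=T}.
          branch 1.1.2 (add not q2):
            ○ open, literals {q2=F}.
      branch 1.2 (add not ((not q1 iff (not q3 iff q3)) implies (not q3 and (q2 implies (q1 or q1))))):
        not ((not q1 iff (not q3 iff q3)) implies (not q3 and (q2 implies (q1 or q1)))): α-rule — add (not q1 iff (not q3 iff q3)), not (not q3 and (q2 implies (q1 or q1))).
        (not q1 iff (not q3 iff q3)): β-rule — branch into not q1, (not q3 iff q3)  //  not not q1, not (not q3 iff q3).
          branch 1.2.1 (add not q1, (not q3 iff q3)):
            not (not q3 and (q2 implies (q1 or q1))): β-rule — branch into not not q3  //  not (q2 implies (q1 or q1)).
              branch 1.2.1.1 (add not not q3):
                (not q3 iff q3): β-rule — branch into not q3, q3  //  not not q3, not q3.
                  branch 1.2.1.1.1 (add not q3, q3):
                    × closes — contains both q3 and not q3.
                  branch 1.2.1.1.2 (add not not q3, not q3):
                    × closes — contains both q3 and not q3.
              branch 1.2.1.2 (add not (q2 implies (q1 or q1))):
                not (q2 implies (q1 or q1)): α-rule — add q2, not (q1 or q1).
                not (q1 or q1): α-rule — add not q1, not q1.
                (not q3 iff q3): β-rule — branch into not q3, q3  //  not not q3, not q3.
                  branch 1.2.1.2.1 (add not q3, q3):
                    × closes — contains both q3 and not q3.
                  branch 1.2.1.2.2 (add not not q3, not q3):
                    × closes — contains both q3 and not q3.
          branch 1.2.2 (add not not q1, not (not q3 iff q3)):
            not (not q3 and (q2 implies (q1 or q1))): β-rule — branch into not not q3  //  not (q2 implies (q1 or q1)).
              branch 1.2.2.1 (add not not q3):
                not (not q3 iff q3): β-rule — branch into not q3, not q3  //  not not q3, q3.
                  branch 1.2.2.1.1 (add not q3, not q3):
                    × closes — contains both q3 and not q3.
                  branch 1.2.2.1.2 (add not not q3, q3):
                    ○ open, literals {q1=T, q3=T}.
              branch 1.2.2.2 (add not (q2 implies (q1 or q1))):
                not (q2 implies (q1 or q1)): α-rule — add q2, not (q1 or q1).
                not (q1 or q1): α-rule — add not q1, not q1.
                × closes — contains both q1 and not q1.
  branch 2 (add (q3 and (q1 or q2))):
    (q3 and (q1 or q2)): α-rule — add q3, (q1 or q2).
    (q1 or q2): β-rule — branch into q1  //  q2.
      branch 2.1 (add q1):
        ○ open, literals {q1=T, q3=T}.
      branch 2.2 (add q2):
        ○ open, literals {q2=T, q3=T}.
6 branches closed, 5 open.
Each open branch fixes some atoms; the unmentioned ones are free. Counting distinct full assignments: branch {q1=T} (q2, q3) contributes 4 new; branch {q2=F} (q1, q3) contributes 2 new; branch {q1=T, q3=T} (q2) contributes 0 new; branch {q1=T, q3=T} (q2) contributes 0 new; branch {q2=T, q3=T} (q1) contributes 1 new. Total: 7.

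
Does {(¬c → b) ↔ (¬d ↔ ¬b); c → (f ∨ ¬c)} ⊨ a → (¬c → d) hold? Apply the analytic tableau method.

Initial set: {((¬c → b) ↔ (¬d ↔ ¬b)); (c → (f ∨ ¬c)); ¬(a → (¬c → d))}.
¬(a → (¬c → d)): α-rule — add a, ¬(¬c → d).
¬(¬c → d): α-rule — add ¬c, ¬d.
((¬c → b) ↔ (¬d ↔ ¬b)): β-rule — branch into (¬c → b), (¬d ↔ ¬b)  //  ¬(¬c → b), ¬(¬d ↔ ¬b).
  branch 1 (add (¬c → b), (¬d ↔ ¬b)):
    (c → (f ∨ ¬c)): β-rule — branch into ¬c  //  (f ∨ ¬c).
      branch 1.1 (add ¬c):
        (¬c → b): β-rule — branch into ¬¬c  //  b.
          branch 1.1.1 (add ¬¬c):
            × closes — contains both c and ¬c.
          branch 1.1.2 (add b):
            (¬d ↔ ¬b): β-rule — branch into ¬d, ¬b  //  ¬¬d, ¬¬b.
              branch 1.1.2.1 (add ¬d, ¬b):
                × closes — contains both b and ¬b.
              branch 1.1.2.2 (add ¬¬d, ¬¬b):
                × closes — contains both d and ¬d.
      branch 1.2 (add (f ∨ ¬c)):
        (¬c → b): β-rule — branch into ¬¬c  //  b.
          branch 1.2.1 (add ¬¬c):
            × closes — contains both c and ¬c.
          branch 1.2.2 (add b):
            (¬d ↔ ¬b): β-rule — branch into ¬d, ¬b  //  ¬¬d, ¬¬b.
              branch 1.2.2.1 (add ¬d, ¬b):
                × closes — contains both b and ¬b.
              branch 1.2.2.2 (add ¬¬d, ¬¬b):
                × closes — contains both d and ¬d.
  branch 2 (add ¬(¬c → b), ¬(¬d ↔ ¬b)):
    ¬(¬c → b): α-rule — add ¬c, ¬b.
    (c → (f ∨ ¬c)): β-rule — branch into ¬c  //  (f ∨ ¬c).
      branch 2.1 (add ¬c):
        ¬(¬d ↔ ¬b): β-rule — branch into ¬d, ¬¬b  //  ¬¬d, ¬b.
          branch 2.1.1 (add ¬d, ¬¬b):
            × closes — contains both b and ¬b.
          branch 2.1.2 (add ¬¬d, ¬b):
            × closes — contains both d and ¬d.
      branch 2.2 (add (f ∨ ¬c)):
        ¬(¬d ↔ ¬b): β-rule — branch into ¬d, ¬¬b  //  ¬¬d, ¬b.
          branch 2.2.1 (add ¬d, ¬¬b):
            × closes — contains both b and ¬b.
          branch 2.2.2 (add ¬¬d, ¬b):
            × closes — contains both d and ¬d.
All 10 branches close.
Every branch closed, so the premises entail the conclusion.

Yes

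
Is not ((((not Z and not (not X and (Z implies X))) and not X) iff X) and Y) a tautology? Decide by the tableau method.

Assume the negation and expand:
Initial set: {F not ((((not Z and not (not X and (Z implies X))) and not X) iff X) and Y)}.
F not ((((not Z and not (not X and (Z implies X))) and not X) iff X) and Y): α-rule — add T (((not Z and not (not X and (Z implies X))) and not X) iff X), T Y.
T (((not Z and not (not X and (Z implies X))) and not X) iff X): β-rule — branch into T ((not Z and not (not X and (Z implies X))) and not X), T X  //  F ((not Z and not (not X and (Z implies X))) and not X), F X.
  branch 1 (add T ((not Z and not (not X and (Z implies X))) and not X), T X):
    T ((not Z and not (not X and (Z implies X))) and not X): α-rule — add T (not Z and not (not X and (Z implies X))), T not X.
    × closes — contains both X and not X.
  branch 2 (add F ((not Z and not (not X and (Z implies X))) and not X), F X):
    F ((not Z and not (not X and (Z implies X))) and not X): β-rule — branch into F (not Z and not (not X and (Z implies X)))  //  F not X.
      branch 2.1 (add F (not Z and not (not X and (Z implies X)))):
        F (not Z and not (not X and (Z implies X))): β-rule — branch into F not Z  //  F not (not X and (Z implies X)).
          branch 2.1.1 (add F not Z):
            ○ open, literals {X=F, Y=T, Z=T}.
          branch 2.1.2 (add F not (not X and (Z implies X))):
            F not (not X and (Z implies X)): α-rule — add T not X, T (Z implies X).
            T (Z implies X): β-rule — branch into F Z  //  T X.
              branch 2.1.2.1 (add F Z):
                ○ open, literals {X=F, Y=T, Z=F}.
              branch 2.1.2.2 (add T X):
                × closes — contains both X and not X.
      branch 2.2 (add F not X):
        × closes — contains both X and not X.
3 branches closed, 2 open.
An open branch gives a countermodel: X=F, Y=T, Z=T (unmentioned atoms arbitrary); under it the original formula is false.

Not valid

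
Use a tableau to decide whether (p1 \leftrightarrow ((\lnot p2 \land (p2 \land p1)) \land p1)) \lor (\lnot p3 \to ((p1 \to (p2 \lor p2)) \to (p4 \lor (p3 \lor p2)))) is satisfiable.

Initial set: {T ((p1 \leftrightarrow ((\lnot p2 \land (p2 \land p1)) \land p1)) \lor (\lnot p3 \to ((p1 \to (p2 \lor p2)) \to (p4 \lor (p3 \lor p2)))))}.
T ((p1 \leftrightarrow ((\lnot p2 \land (p2 \land p1)) \land p1)) \lor (\lnot p3 \to ((p1 \to (p2 \lor p2)) \to (p4 \lor (p3 \lor p2))))): β-rule — branch into T (p1 \leftrightarrow ((\lnot p2 \land (p2 \land p1)) \land p1))  //  T (\lnot p3 \to ((p1 \to (p2 \lor p2)) \to (p4 \lor (p3 \lor p2)))).
  branch 1 (add T (p1 \leftrightarrow ((\lnot p2 \land (p2 \land p1)) \land p1))):
    T (p1 \leftrightarrow ((\lnot p2 \land (p2 \land p1)) \land p1)): β-rule — branch into T p1, T ((\lnot p2 \land (p2 \land p1)) \land p1)  //  F p1, F ((\lnot p2 \land (p2 \land p1)) \land p1).
      branch 1.1 (add T p1, T ((\lnot p2 \land (p2 \land p1)) \land p1)):
        T ((\lnot p2 \land (p2 \land p1)) \land p1): α-rule — add T (\lnot p2 \land (p2 \land p1)), T p1.
        T (\lnot p2 \land (p2 \land p1)): α-rule — add T \lnot p2, T (p2 \land p1).
        T (p2 \land p1): α-rule — add T p2, T p1.
        × closes — contains both p2 and \lnot p2.
      branch 1.2 (add F p1, F ((\lnot p2 \land (p2 \land p1)) \land p1)):
        F ((\lnot p2 \land (p2 \land p1)) \land p1): β-rule — branch into F (\lnot p2 \land (p2 \land p1))  //  F p1.
          branch 1.2.1 (add F (\lnot p2 \land (p2 \land p1))):
            F (\lnot p2 \land (p2 \land p1)): β-rule — branch into F \lnot p2  //  F (p2 \land p1).
              branch 1.2.1.1 (add F \lnot p2):
                ○ open, literals {p1=false, p2=true}.
              branch 1.2.1.2 (add F (p2 \land p1)):
                F (p2 \land p1): β-rule — branch into F p2  //  F p1.
                  branch 1.2.1.2.1 (add F p2):
                    ○ open, literals {p1=false, p2=false}.
                  branch 1.2.1.2.2 (add F p1):
                    ○ open, literals {p1=false}.
          branch 1.2.2 (add F p1):
            ○ open, literals {p1=false}.
  branch 2 (add T (\lnot p3 \to ((p1 \to (p2 \lor p2)) \to (p4 \lor (p3 \lor p2))))):
    T (\lnot p3 \to ((p1 \to (p2 \lor p2)) \to (p4 \lor (p3 \lor p2)))): β-rule — branch into F \lnot p3  //  T ((p1 \to (p2 \lor p2)) \to (p4 \lor (p3 \lor p2))).
      branch 2.1 (add F \lnot p3):
        ○ open, literals {p3=true}.
      branch 2.2 (add T ((p1 \to (p2 \lor p2)) \to (p4 \lor (p3 \lor p2)))):
        T ((p1 \to (p2 \lor p2)) \to (p4 \lor (p3 \lor p2))): β-rule — branch into F (p1 \to (p2 \lor p2))  //  T (p4 \lor (p3 \lor p2)).
          branch 2.2.1 (add F (p1 \to (p2 \lor p2))):
            F (p1 \to (p2 \lor p2)): α-rule — add T p1, F (p2 \lor p2).
            F (p2 \lor p2): α-rule — add F p2, F p2.
            ○ open, literals {p1=true, p2=false}.
          branch 2.2.2 (add T (p4 \lor (p3 \lor p2))):
            T (p4 \lor (p3 \lor p2)): β-rule — branch into T p4  //  T (p3 \lor p2).
              branch 2.2.2.1 (add T p4):
                ○ open, literals {p4=true}.
              branch 2.2.2.2 (add T (p3 \lor p2)):
                T (p3 \lor p2): β-rule — branch into T p3  //  T p2.
                  branch 2.2.2.2.1 (add T p3):
                    ○ open, literals {p3=true}.
                  branch 2.2.2.2.2 (add T p2):
                    ○ open, literals {p2=true}.
1 branch closed, 9 open.
An open branch gives a satisfying assignment: p1=false, p2=true.

Satisfiable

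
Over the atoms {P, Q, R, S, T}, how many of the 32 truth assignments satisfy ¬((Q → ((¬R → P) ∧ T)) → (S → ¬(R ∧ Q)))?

Initial set: {¬((Q → ((¬R → P) ∧ T)) → (S → ¬(R ∧ Q)))}.
¬((Q → ((¬R → P) ∧ T)) → (S → ¬(R ∧ Q))): α-rule — add (Q → ((¬R → P) ∧ T)), ¬(S → ¬(R ∧ Q)).
¬(S → ¬(R ∧ Q)): α-rule — add S, ¬¬(R ∧ Q).
¬¬(R ∧ Q): α-rule — add R, Q.
(Q → ((¬R → P) ∧ T)): β-rule — branch into ¬Q  //  ((¬R → P) ∧ T).
  branch 1 (add ¬Q):
    × closes — contains both Q and ¬Q.
  branch 2 (add ((¬R → P) ∧ T)):
    ((¬R → P) ∧ T): α-rule — add (¬R → P), T.
    (¬R → P): β-rule — branch into ¬¬R  //  P.
      branch 2.1 (add ¬¬R):
        ○ open, literals {Q=1, R=1, S=1, T=1}.
      branch 2.2 (add P):
        ○ open, literals {P=1, Q=1, R=1, S=1, T=1}.
1 branch closed, 2 open.
Each open branch fixes some atoms; the unmentioned ones are free. Counting distinct full assignments: branch {Q=1, R=1, S=1, T=1} (P) contributes 2 new; branch {P=1, Q=1, R=1, S=1, T=1} (none free) contributes 0 new. Total: 2.

2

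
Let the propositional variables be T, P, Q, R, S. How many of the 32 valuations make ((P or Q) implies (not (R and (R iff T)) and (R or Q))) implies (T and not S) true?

Initial set: {(((P or Q) implies (not (R and (R iff T)) and (R or Q))) implies (T and not S))}.
(((P or Q) implies (not (R and (R iff T)) and (R or Q))) implies (T and not S)): β-rule — branch into not ((P or Q) implies (not (R and (R iff T)) and (R or Q)))  //  (T and not S).
  branch 1 (add not ((P or Q) implies (not (R and (R iff T)) and (R or Q)))):
    not ((P or Q) implies (not (R and (R iff T)) and (R or Q))): α-rule — add (P or Q), not (not (R and (R iff T)) and (R or Q)).
    (P or Q): β-rule — branch into P  //  Q.
      branch 1.1 (add P):
        not (not (R and (R iff T)) and (R or Q)): β-rule — branch into not not (R and (R iff T))  //  not (R or Q).
          branch 1.1.1 (add not not (R and (R iff T))):
            not not (R and (R iff T)): α-rule — add R, (R iff T).
            (R iff T): β-rule — branch into R, T  //  not R, not T.
              branch 1.1.1.1 (add R, T):
                ○ open, literals {P=T, R=T, T=T}.
              branch 1.1.1.2 (add not R, not T):
                × closes — contains both R and not R.
          branch 1.1.2 (add not (R or Q)):
            not (R or Q): α-rule — add not R, not Q.
            ○ open, literals {P=T, Q=F, R=F}.
      branch 1.2 (add Q):
        not (not (R and (R iff T)) and (R or Q)): β-rule — branch into not not (R and (R iff T))  //  not (R or Q).
          branch 1.2.1 (add not not (R and (R iff T))):
            not not (R and (R iff T)): α-rule — add R, (R iff T).
            (R iff T): β-rule — branch into R, T  //  not R, not T.
              branch 1.2.1.1 (add R, T):
                ○ open, literals {Q=T, R=T, T=T}.
              branch 1.2.1.2 (add not R, not T):
                × closes — contains both R and not R.
          branch 1.2.2 (add not (R or Q)):
            not (R or Q): α-rule — add not R, not Q.
            × closes — contains both Q and not Q.
  branch 2 (add (T and not S)):
    (T and not S): α-rule — add T, not S.
    ○ open, literals {S=F, T=T}.
3 branches closed, 4 open.
Each open branch fixes some atoms; the unmentioned ones are free. Counting distinct full assignments: branch {P=T, R=T, T=T} (Q, S) contributes 4 new; branch {P=T, Q=F, R=F} (T, S) contributes 4 new; branch {Q=T, R=T, T=T} (P, S) contributes 2 new; branch {S=F, T=T} (P, Q, R) contributes 4 new. Total: 14.

14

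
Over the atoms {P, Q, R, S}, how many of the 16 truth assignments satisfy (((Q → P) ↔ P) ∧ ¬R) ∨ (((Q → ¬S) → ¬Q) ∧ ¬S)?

Initial set: {T ((((Q → P) ↔ P) ∧ ¬R) ∨ (((Q → ¬S) → ¬Q) ∧ ¬S))}.
T ((((Q → P) ↔ P) ∧ ¬R) ∨ (((Q → ¬S) → ¬Q) ∧ ¬S)): β-rule — branch into T (((Q → P) ↔ P) ∧ ¬R)  //  T (((Q → ¬S) → ¬Q) ∧ ¬S).
  branch 1 (add T (((Q → P) ↔ P) ∧ ¬R)):
    T (((Q → P) ↔ P) ∧ ¬R): α-rule — add T ((Q → P) ↔ P), T ¬R.
    T ((Q → P) ↔ P): β-rule — branch into T (Q → P), T P  //  F (Q → P), F P.
      branch 1.1 (add T (Q → P), T P):
        T (Q → P): β-rule — branch into F Q  //  T P.
          branch 1.1.1 (add F Q):
            ○ open, literals {P=true, Q=false, R=false}.
          branch 1.1.2 (add T P):
            ○ open, literals {P=true, R=false}.
      branch 1.2 (add F (Q → P), F P):
        F (Q → P): α-rule — add T Q, F P.
        ○ open, literals {P=false, Q=true, R=false}.
  branch 2 (add T (((Q → ¬S) → ¬Q) ∧ ¬S)):
    T (((Q → ¬S) → ¬Q) ∧ ¬S): α-rule — add T ((Q → ¬S) → ¬Q), T ¬S.
    T ((Q → ¬S) → ¬Q): β-rule — branch into F (Q → ¬S)  //  T ¬Q.
      branch 2.1 (add F (Q → ¬S)):
        F (Q → ¬S): α-rule — add T Q, F ¬S.
        × closes — contains both S and ¬S.
      branch 2.2 (add T ¬Q):
        ○ open, literals {Q=false, S=false}.
1 branch closed, 4 open.
Each open branch fixes some atoms; the unmentioned ones are free. Counting distinct full assignments: branch {P=true, Q=false, R=false} (S) contributes 2 new; branch {P=true, R=false} (Q, S) contributes 2 new; branch {P=false, Q=true, R=false} (S) contributes 2 new; branch {Q=false, S=false} (P, R) contributes 3 new. Total: 9.

9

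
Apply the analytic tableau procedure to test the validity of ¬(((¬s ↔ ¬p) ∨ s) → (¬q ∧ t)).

Not valid

Assume the negation and expand:
Initial set: {¬¬(((¬s ↔ ¬p) ∨ s) → (¬q ∧ t))}.
¬¬(((¬s ↔ ¬p) ∨ s) → (¬q ∧ t)): β-rule — branch into ¬((¬s ↔ ¬p) ∨ s)  //  (¬q ∧ t).
  branch 1 (add ¬((¬s ↔ ¬p) ∨ s)):
    ¬((¬s ↔ ¬p) ∨ s): α-rule — add ¬(¬s ↔ ¬p), ¬s.
    ¬(¬s ↔ ¬p): β-rule — branch into ¬s, ¬¬p  //  ¬¬s, ¬p.
      branch 1.1 (add ¬s, ¬¬p):
        ○ open, literals {p=T, s=F}.
      branch 1.2 (add ¬¬s, ¬p):
        × closes — contains both s and ¬s.
  branch 2 (add (¬q ∧ t)):
    (¬q ∧ t): α-rule — add ¬q, t.
    ○ open, literals {q=F, t=T}.
1 branch closed, 2 open.
An open branch gives a countermodel: p=T, s=F (unmentioned atoms arbitrary); under it the original formula is false.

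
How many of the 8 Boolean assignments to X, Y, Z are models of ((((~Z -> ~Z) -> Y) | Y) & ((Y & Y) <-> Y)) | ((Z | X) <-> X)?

7

Initial set: {(((((~Z -> ~Z) -> Y) | Y) & ((Y & Y) <-> Y)) | ((Z | X) <-> X))}.
(((((~Z -> ~Z) -> Y) | Y) & ((Y & Y) <-> Y)) | ((Z | X) <-> X)): β-rule — branch into ((((~Z -> ~Z) -> Y) | Y) & ((Y & Y) <-> Y))  //  ((Z | X) <-> X).
  branch 1 (add ((((~Z -> ~Z) -> Y) | Y) & ((Y & Y) <-> Y))):
    ((((~Z -> ~Z) -> Y) | Y) & ((Y & Y) <-> Y)): α-rule — add (((~Z -> ~Z) -> Y) | Y), ((Y & Y) <-> Y).
    (((~Z -> ~Z) -> Y) | Y): β-rule — branch into ((~Z -> ~Z) -> Y)  //  Y.
      branch 1.1 (add ((~Z -> ~Z) -> Y)):
        ((Y & Y) <-> Y): β-rule — branch into (Y & Y), Y  //  ~(Y & Y), ~Y.
          branch 1.1.1 (add (Y & Y), Y):
            (Y & Y): α-rule — add Y, Y.
            ((~Z -> ~Z) -> Y): β-rule — branch into ~(~Z -> ~Z)  //  Y.
              branch 1.1.1.1 (add ~(~Z -> ~Z)):
                ~(~Z -> ~Z): α-rule — add ~Z, ~~Z.
                × closes — contains both Z and ~Z.
              branch 1.1.1.2 (add Y):
                ○ open, literals {Y=1}.
          branch 1.1.2 (add ~(Y & Y), ~Y):
            ((~Z -> ~Z) -> Y): β-rule — branch into ~(~Z -> ~Z)  //  Y.
              branch 1.1.2.1 (add ~(~Z -> ~Z)):
                ~(~Z -> ~Z): α-rule — add ~Z, ~~Z.
                × closes — contains both Z and ~Z.
              branch 1.1.2.2 (add Y):
                × closes — contains both Y and ~Y.
      branch 1.2 (add Y):
        ((Y & Y) <-> Y): β-rule — branch into (Y & Y), Y  //  ~(Y & Y), ~Y.
          branch 1.2.1 (add (Y & Y), Y):
            (Y & Y): α-rule — add Y, Y.
            ○ open, literals {Y=1}.
          branch 1.2.2 (add ~(Y & Y), ~Y):
            × closes — contains both Y and ~Y.
  branch 2 (add ((Z | X) <-> X)):
    ((Z | X) <-> X): β-rule — branch into (Z | X), X  //  ~(Z | X), ~X.
      branch 2.1 (add (Z | X), X):
        (Z | X): β-rule — branch into Z  //  X.
          branch 2.1.1 (add Z):
            ○ open, literals {X=1, Z=1}.
          branch 2.1.2 (add X):
            ○ open, literals {X=1}.
      branch 2.2 (add ~(Z | X), ~X):
        ~(Z | X): α-rule — add ~Z, ~X.
        ○ open, literals {X=0, Z=0}.
4 branches closed, 5 open.
Each open branch fixes some atoms; the unmentioned ones are free. Counting distinct full assignments: branch {Y=1} (X, Z) contributes 4 new; branch {Y=1} (X, Z) contributes 0 new; branch {X=1, Z=1} (Y) contributes 1 new; branch {X=1} (Y, Z) contributes 1 new; branch {X=0, Z=0} (Y) contributes 1 new. Total: 7.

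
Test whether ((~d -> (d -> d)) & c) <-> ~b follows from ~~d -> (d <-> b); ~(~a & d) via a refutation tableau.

No

Initial set: {(~~d -> (d <-> b)); ~(~a & d); ~(((~d -> (d -> d)) & c) <-> ~b)}.
(~~d -> (d <-> b)): β-rule — branch into ~~~d  //  (d <-> b).
  branch 1 (add ~~~d):
    ~~~d: drop double negation, giving ~d.
    ~(~a & d): β-rule — branch into ~~a  //  ~d.
      branch 1.1 (add ~~a):
        ~(((~d -> (d -> d)) & c) <-> ~b): β-rule — branch into ((~d -> (d -> d)) & c), ~~b  //  ~((~d -> (d -> d)) & c), ~b.
          branch 1.1.1 (add ((~d -> (d -> d)) & c), ~~b):
            ((~d -> (d -> d)) & c): α-rule — add (~d -> (d -> d)), c.
            (~d -> (d -> d)): β-rule — branch into ~~d  //  (d -> d).
              branch 1.1.1.1 (add ~~d):
                × closes — contains both d and ~d.
              branch 1.1.1.2 (add (d -> d)):
                (d -> d): β-rule — branch into ~d  //  d.
                  branch 1.1.1.2.1 (add ~d):
                    ○ open, literals {a=true, b=true, c=true, d=false}.
                  branch 1.1.1.2.2 (add d):
                    × closes — contains both d and ~d.
          branch 1.1.2 (add ~((~d -> (d -> d)) & c), ~b):
            ~((~d -> (d -> d)) & c): β-rule — branch into ~(~d -> (d -> d))  //  ~c.
              branch 1.1.2.1 (add ~(~d -> (d -> d))):
                ~(~d -> (d -> d)): α-rule — add ~d, ~(d -> d).
                ~(d -> d): α-rule — add d, ~d.
                × closes — contains both d and ~d.
              branch 1.1.2.2 (add ~c):
                ○ open, literals {a=true, b=false, c=false, d=false}.
      branch 1.2 (add ~d):
        ~(((~d -> (d -> d)) & c) <-> ~b): β-rule — branch into ((~d -> (d -> d)) & c), ~~b  //  ~((~d -> (d -> d)) & c), ~b.
          branch 1.2.1 (add ((~d -> (d -> d)) & c), ~~b):
            ((~d -> (d -> d)) & c): α-rule — add (~d -> (d -> d)), c.
            (~d -> (d -> d)): β-rule — branch into ~~d  //  (d -> d).
              branch 1.2.1.1 (add ~~d):
                × closes — contains both d and ~d.
              branch 1.2.1.2 (add (d -> d)):
                (d -> d): β-rule — branch into ~d  //  d.
                  branch 1.2.1.2.1 (add ~d):
                    ○ open, literals {b=true, c=true, d=false}.
                  branch 1.2.1.2.2 (add d):
                    × closes — contains both d and ~d.
          branch 1.2.2 (add ~((~d -> (d -> d)) & c), ~b):
            ~((~d -> (d -> d)) & c): β-rule — branch into ~(~d -> (d -> d))  //  ~c.
              branch 1.2.2.1 (add ~(~d -> (d -> d))):
                ~(~d -> (d -> d)): α-rule — add ~d, ~(d -> d).
                ~(d -> d): α-rule — add d, ~d.
                × closes — contains both d and ~d.
              branch 1.2.2.2 (add ~c):
                ○ open, literals {b=false, c=false, d=false}.
  branch 2 (add (d <-> b)):
    ~(~a & d): β-rule — branch into ~~a  //  ~d.
      branch 2.1 (add ~~a):
        ~(((~d -> (d -> d)) & c) <-> ~b): β-rule — branch into ((~d -> (d -> d)) & c), ~~b  //  ~((~d -> (d -> d)) & c), ~b.
          branch 2.1.1 (add ((~d -> (d -> d)) & c), ~~b):
            ((~d -> (d -> d)) & c): α-rule — add (~d -> (d -> d)), c.
            (d <-> b): β-rule — branch into d, b  //  ~d, ~b.
              branch 2.1.1.1 (add d, b):
                (~d -> (d -> d)): β-rule — branch into ~~d  //  (d -> d).
                  branch 2.1.1.1.1 (add ~~d):
                    ○ open, literals {a=true, b=true, c=true, d=true}.
                  branch 2.1.1.1.2 (add (d -> d)):
                    (d -> d): β-rule — branch into ~d  //  d.
                      branch 2.1.1.1.2.1 (add ~d):
                        × closes — contains both d and ~d.
                      branch 2.1.1.1.2.2 (add d):
                        ○ open, literals {a=true, b=true, c=true, d=true}.
              branch 2.1.1.2 (add ~d, ~b):
                × closes — contains both b and ~b.
          branch 2.1.2 (add ~((~d -> (d -> d)) & c), ~b):
            (d <-> b): β-rule — branch into d, b  //  ~d, ~b.
              branch 2.1.2.1 (add d, b):
                × closes — contains both b and ~b.
              branch 2.1.2.2 (add ~d, ~b):
                ~((~d -> (d -> d)) & c): β-rule — branch into ~(~d -> (d -> d))  //  ~c.
                  branch 2.1.2.2.1 (add ~(~d -> (d -> d))):
                    ~(~d -> (d -> d)): α-rule — add ~d, ~(d -> d).
                    ~(d -> d): α-rule — add d, ~d.
                    × closes — contains both d and ~d.
                  branch 2.1.2.2.2 (add ~c):
                    ○ open, literals {a=true, b=false, c=false, d=false}.
      branch 2.2 (add ~d):
        ~(((~d -> (d -> d)) & c) <-> ~b): β-rule — branch into ((~d -> (d -> d)) & c), ~~b  //  ~((~d -> (d -> d)) & c), ~b.
          branch 2.2.1 (add ((~d -> (d -> d)) & c), ~~b):
            ((~d -> (d -> d)) & c): α-rule — add (~d -> (d -> d)), c.
            (d <-> b): β-rule — branch into d, b  //  ~d, ~b.
              branch 2.2.1.1 (add d, b):
                × closes — contains both d and ~d.
              branch 2.2.1.2 (add ~d, ~b):
                × closes — contains both b and ~b.
          branch 2.2.2 (add ~((~d -> (d -> d)) & c), ~b):
            (d <-> b): β-rule — branch into d, b  //  ~d, ~b.
              branch 2.2.2.1 (add d, b):
                × closes — contains both d and ~d.
              branch 2.2.2.2 (add ~d, ~b):
                ~((~d -> (d -> d)) & c): β-rule — branch into ~(~d -> (d -> d))  //  ~c.
                  branch 2.2.2.2.1 (add ~(~d -> (d -> d))):
                    ~(~d -> (d -> d)): α-rule — add ~d, ~(d -> d).
                    ~(d -> d): α-rule — add d, ~d.
                    × closes — contains both d and ~d.
                  branch 2.2.2.2.2 (add ~c):
                    ○ open, literals {b=false, c=false, d=false}.
14 branches closed, 8 open.
An open branch gives a countermodel: a=true, b=true, c=true, d=false (unmentioned atoms arbitrary); the premises hold there but the conclusion fails.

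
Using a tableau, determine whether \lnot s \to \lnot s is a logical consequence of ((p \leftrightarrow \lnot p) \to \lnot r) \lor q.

Yes

Initial set: {(((p \leftrightarrow \lnot p) \to \lnot r) \lor q); \lnot (\lnot s \to \lnot s)}.
\lnot (\lnot s \to \lnot s): α-rule — add \lnot s, \lnot \lnot s.
× closes — contains both s and \lnot s.
All 1 branch closes.
Every branch closed, so the premises entail the conclusion.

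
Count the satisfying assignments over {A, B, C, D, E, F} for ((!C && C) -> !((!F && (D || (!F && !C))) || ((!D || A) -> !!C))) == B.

Initial set: {(((!C && C) -> !((!F && (D || (!F && !C))) || ((!D || A) -> !!C))) == B)}.
(((!C && C) -> !((!F && (D || (!F && !C))) || ((!D || A) -> !!C))) == B): β-rule — branch into ((!C && C) -> !((!F && (D || (!F && !C))) || ((!D || A) -> !!C))), B  //  !((!C && C) -> !((!F && (D || (!F && !C))) || ((!D || A) -> !!C))), !B.
  branch 1 (add ((!C && C) -> !((!F && (D || (!F && !C))) || ((!D || A) -> !!C))), B):
    ((!C && C) -> !((!F && (D || (!F && !C))) || ((!D || A) -> !!C))): β-rule — branch into !(!C && C)  //  !((!F && (D || (!F && !C))) || ((!D || A) -> !!C)).
      branch 1.1 (add !(!C && C)):
        !(!C && C): β-rule — branch into !!C  //  !C.
          branch 1.1.1 (add !!C):
            ○ open, literals {B=1, C=1}.
          branch 1.1.2 (add !C):
            ○ open, literals {B=1, C=0}.
      branch 1.2 (add !((!F && (D || (!F && !C))) || ((!D || A) -> !!C))):
        !((!F && (D || (!F && !C))) || ((!D || A) -> !!C)): α-rule — add !(!F && (D || (!F && !C))), !((!D || A) -> !!C).
        !((!D || A) -> !!C): α-rule — add (!D || A), !!!C.
        !!!C: drop double negation, giving !C.
        !(!F && (D || (!F && !C))): β-rule — branch into !!F  //  !(D || (!F && !C)).
          branch 1.2.1 (add !!F):
            (!D || A): β-rule — branch into !D  //  A.
              branch 1.2.1.1 (add !D):
                ○ open, literals {B=1, C=0, D=0, F=1}.
              branch 1.2.1.2 (add A):
                ○ open, literals {A=1, B=1, C=0, F=1}.
          branch 1.2.2 (add !(D || (!F && !C))):
            !(D || (!F && !C)): α-rule — add !D, !(!F && !C).
            (!D || A): β-rule — branch into !D  //  A.
              branch 1.2.2.1 (add !D):
                !(!F && !C): β-rule — branch into !!F  //  !!C.
                  branch 1.2.2.1.1 (add !!F):
                    ○ open, literals {B=1, C=0, D=0, F=1}.
                  branch 1.2.2.1.2 (add !!C):
                    × closes — contains both C and !C.
              branch 1.2.2.2 (add A):
                !(!F && !C): β-rule — branch into !!F  //  !!C.
                  branch 1.2.2.2.1 (add !!F):
                    ○ open, literals {A=1, B=1, C=0, D=0, F=1}.
                  branch 1.2.2.2.2 (add !!C):
                    × closes — contains both C and !C.
  branch 2 (add !((!C && C) -> !((!F && (D || (!F && !C))) || ((!D || A) -> !!C))), !B):
    !((!C && C) -> !((!F && (D || (!F && !C))) || ((!D || A) -> !!C))): α-rule — add (!C && C), !!((!F && (D || (!F && !C))) || ((!D || A) -> !!C)).
    (!C && C): α-rule — add !C, C.
    × closes — contains both C and !C.
3 branches closed, 6 open.
Each open branch fixes some atoms; the unmentioned ones are free. Counting distinct full assignments: branch {B=1, C=1} (A, D, E, F) contributes 16 new; branch {B=1, C=0} (A, D, E, F) contributes 16 new; branch {B=1, C=0, D=0, F=1} (A, E) contributes 0 new; branch {A=1, B=1, C=0, F=1} (D, E) contributes 0 new; branch {B=1, C=0, D=0, F=1} (A, E) contributes 0 new; branch {A=1, B=1, C=0, D=0, F=1} (E) contributes 0 new. Total: 32.

32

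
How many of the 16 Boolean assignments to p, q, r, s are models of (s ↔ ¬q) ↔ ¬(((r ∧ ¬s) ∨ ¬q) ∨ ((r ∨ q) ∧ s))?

Initial set: {((s ↔ ¬q) ↔ ¬(((r ∧ ¬s) ∨ ¬q) ∨ ((r ∨ q) ∧ s)))}.
((s ↔ ¬q) ↔ ¬(((r ∧ ¬s) ∨ ¬q) ∨ ((r ∨ q) ∧ s))): β-rule — branch into (s ↔ ¬q), ¬(((r ∧ ¬s) ∨ ¬q) ∨ ((r ∨ q) ∧ s))  //  ¬(s ↔ ¬q), ¬¬(((r ∧ ¬s) ∨ ¬q) ∨ ((r ∨ q) ∧ s)).
  branch 1 (add (s ↔ ¬q), ¬(((r ∧ ¬s) ∨ ¬q) ∨ ((r ∨ q) ∧ s))):
    ¬(((r ∧ ¬s) ∨ ¬q) ∨ ((r ∨ q) ∧ s)): α-rule — add ¬((r ∧ ¬s) ∨ ¬q), ¬((r ∨ q) ∧ s).
    ¬((r ∧ ¬s) ∨ ¬q): α-rule — add ¬(r ∧ ¬s), ¬¬q.
    (s ↔ ¬q): β-rule — branch into s, ¬q  //  ¬s, ¬¬q.
      branch 1.1 (add s, ¬q):
        × closes — contains both q and ¬q.
      branch 1.2 (add ¬s, ¬¬q):
        ¬((r ∨ q) ∧ s): β-rule — branch into ¬(r ∨ q)  //  ¬s.
          branch 1.2.1 (add ¬(r ∨ q)):
            ¬(r ∨ q): α-rule — add ¬r, ¬q.
            × closes — contains both q and ¬q.
          branch 1.2.2 (add ¬s):
            ¬(r ∧ ¬s): β-rule — branch into ¬r  //  ¬¬s.
              branch 1.2.2.1 (add ¬r):
                ○ open, literals {q=T, r=F, s=F}.
              branch 1.2.2.2 (add ¬¬s):
                × closes — contains both s and ¬s.
  branch 2 (add ¬(s ↔ ¬q), ¬¬(((r ∧ ¬s) ∨ ¬q) ∨ ((r ∨ q) ∧ s))):
    ¬(s ↔ ¬q): β-rule — branch into s, ¬¬q  //  ¬s, ¬q.
      branch 2.1 (add s, ¬¬q):
        ¬¬(((r ∧ ¬s) ∨ ¬q) ∨ ((r ∨ q) ∧ s)): β-rule — branch into ((r ∧ ¬s) ∨ ¬q)  //  ((r ∨ q) ∧ s).
          branch 2.1.1 (add ((r ∧ ¬s) ∨ ¬q)):
            ((r ∧ ¬s) ∨ ¬q): β-rule — branch into (r ∧ ¬s)  //  ¬q.
              branch 2.1.1.1 (add (r ∧ ¬s)):
                (r ∧ ¬s): α-rule — add r, ¬s.
                × closes — contains both s and ¬s.
              branch 2.1.1.2 (add ¬q):
                × closes — contains both q and ¬q.
          branch 2.1.2 (add ((r ∨ q) ∧ s)):
            ((r ∨ q) ∧ s): α-rule — add (r ∨ q), s.
            (r ∨ q): β-rule — branch into r  //  q.
              branch 2.1.2.1 (add r):
                ○ open, literals {q=T, r=T, s=T}.
              branch 2.1.2.2 (add q):
                ○ open, literals {q=T, s=T}.
      branch 2.2 (add ¬s, ¬q):
        ¬¬(((r ∧ ¬s) ∨ ¬q) ∨ ((r ∨ q) ∧ s)): β-rule — branch into ((r ∧ ¬s) ∨ ¬q)  //  ((r ∨ q) ∧ s).
          branch 2.2.1 (add ((r ∧ ¬s) ∨ ¬q)):
            ((r ∧ ¬s) ∨ ¬q): β-rule — branch into (r ∧ ¬s)  //  ¬q.
              branch 2.2.1.1 (add (r ∧ ¬s)):
                (r ∧ ¬s): α-rule — add r, ¬s.
                ○ open, literals {q=F, r=T, s=F}.
              branch 2.2.1.2 (add ¬q):
                ○ open, literals {q=F, s=F}.
          branch 2.2.2 (add ((r ∨ q) ∧ s)):
            ((r ∨ q) ∧ s): α-rule — add (r ∨ q), s.
            × closes — contains both s and ¬s.
6 branches closed, 5 open.
Each open branch fixes some atoms; the unmentioned ones are free. Counting distinct full assignments: branch {q=T, r=F, s=F} (p) contributes 2 new; branch {q=T, r=T, s=T} (p) contributes 2 new; branch {q=T, s=T} (p, r) contributes 2 new; branch {q=F, r=T, s=F} (p) contributes 2 new; branch {q=F, s=F} (p, r) contributes 2 new. Total: 10.

10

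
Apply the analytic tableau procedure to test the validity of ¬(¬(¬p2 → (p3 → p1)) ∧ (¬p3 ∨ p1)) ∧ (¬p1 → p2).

Not valid

Assume the negation and expand:
Initial set: {¬(¬(¬(¬p2 → (p3 → p1)) ∧ (¬p3 ∨ p1)) ∧ (¬p1 → p2))}.
¬(¬(¬(¬p2 → (p3 → p1)) ∧ (¬p3 ∨ p1)) ∧ (¬p1 → p2)): β-rule — branch into ¬¬(¬(¬p2 → (p3 → p1)) ∧ (¬p3 ∨ p1))  //  ¬(¬p1 → p2).
  branch 1 (add ¬¬(¬(¬p2 → (p3 → p1)) ∧ (¬p3 ∨ p1))):
    ¬¬(¬(¬p2 → (p3 → p1)) ∧ (¬p3 ∨ p1)): α-rule — add ¬(¬p2 → (p3 → p1)), (¬p3 ∨ p1).
    ¬(¬p2 → (p3 → p1)): α-rule — add ¬p2, ¬(p3 → p1).
    ¬(p3 → p1): α-rule — add p3, ¬p1.
    (¬p3 ∨ p1): β-rule — branch into ¬p3  //  p1.
      branch 1.1 (add ¬p3):
        × closes — contains both p3 and ¬p3.
      branch 1.2 (add p1):
        × closes — contains both p1 and ¬p1.
  branch 2 (add ¬(¬p1 → p2)):
    ¬(¬p1 → p2): α-rule — add ¬p1, ¬p2.
    ○ open, literals {p1=F, p2=F}.
2 branches closed, 1 open.
An open branch gives a countermodel: p1=F, p2=F (unmentioned atoms arbitrary); under it the original formula is false.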